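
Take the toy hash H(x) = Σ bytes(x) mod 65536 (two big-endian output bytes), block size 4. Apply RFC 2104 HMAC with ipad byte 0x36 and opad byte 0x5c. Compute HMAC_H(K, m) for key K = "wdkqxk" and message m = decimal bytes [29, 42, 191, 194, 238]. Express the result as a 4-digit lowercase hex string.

Key "wdkqxk" = 77 64 6b 71 78 6b is 6 bytes > B = 4, so hash it first: H(key) = 02 9a, then zero-pad to 4 bytes: K' = 02 9a 00 00.
K' ⊕ ipad = 34 ac 36 36.  K' ⊕ opad = 5e c6 5c 5c.
Inner input = (K'⊕ipad) ∥ m = 34 ac 36 36 ∥ 1d 2a bf c2 ee.
Inner hash: sum = 52+172+54+54+29+42+191+194+238 = 1026 → 04 02.
Outer input = (K'⊕opad) ∥ inner = 5e c6 5c 5c ∥ 04 02.
Outer hash (tag): sum = 94+198+92+92+4+2 = 482 → 01 e2.

01e2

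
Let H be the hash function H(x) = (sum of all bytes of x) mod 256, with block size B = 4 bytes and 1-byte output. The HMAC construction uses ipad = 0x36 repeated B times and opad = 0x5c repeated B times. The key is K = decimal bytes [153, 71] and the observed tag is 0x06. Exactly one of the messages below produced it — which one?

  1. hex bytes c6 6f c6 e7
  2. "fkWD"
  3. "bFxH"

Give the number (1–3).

Key decimal bytes [153, 71] = 99 47 is 2 bytes ≤ B = 4; zero-pad to 4 bytes: K' = 99 47 00 00.
K' ⊕ ipad = af 71 36 36; K' ⊕ opad = c5 1b 5c 5c.
m1: inner = H(af 71 36 36 c6 6f c6 e7) = 6e; tag = H(c5 1b 5c 5c 6e) = 06 ← matches
m2: inner = H(af 71 36 36 66 6b 57 44) = f8; tag = H(c5 1b 5c 5c f8) = 90
m3: inner = H(af 71 36 36 62 46 78 48) = f4; tag = H(c5 1b 5c 5c f4) = 8c

1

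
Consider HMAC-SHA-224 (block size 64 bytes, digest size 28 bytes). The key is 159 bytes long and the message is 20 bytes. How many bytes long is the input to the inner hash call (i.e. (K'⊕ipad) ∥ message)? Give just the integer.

Key is 159 > 64 bytes, so it is hashed to 28 bytes then zero-padded to 64: |K'| = 64.
Inner input = (K'⊕ipad) ∥ m → 64 + 20 = 84 bytes.

84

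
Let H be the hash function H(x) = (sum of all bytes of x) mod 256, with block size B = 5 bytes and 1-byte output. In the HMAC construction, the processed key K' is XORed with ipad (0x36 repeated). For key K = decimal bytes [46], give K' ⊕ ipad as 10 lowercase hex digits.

Key decimal bytes [46] = 2e is 1 byte ≤ B = 5; zero-pad to 5 bytes: K' = 2e 00 00 00 00.
XOR each byte with 0x36: 2e⊕36=18, 00⊕36=36, 00⊕36=36, 00⊕36=36, 00⊕36=36.

1836363636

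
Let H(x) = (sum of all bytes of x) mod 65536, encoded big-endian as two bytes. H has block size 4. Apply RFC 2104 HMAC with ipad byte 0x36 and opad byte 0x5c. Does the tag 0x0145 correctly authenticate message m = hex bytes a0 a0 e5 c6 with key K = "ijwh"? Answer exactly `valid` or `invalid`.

invalid

Key "ijwh" = 69 6a 77 68 is exactly B = 4 bytes: K' = 69 6a 77 68.
K' ⊕ ipad = 5f 5c 41 5e; K' ⊕ opad = 35 36 2b 34.
Inner hash: sum = 95+92+65+94+160+160+229+198 = 1093 → 04 45.
Outer hash (recomputed tag): sum = 53+54+43+52+4+69 = 275 → 01 13.
Recomputed tag = 0113; claimed = 0145 → mismatch.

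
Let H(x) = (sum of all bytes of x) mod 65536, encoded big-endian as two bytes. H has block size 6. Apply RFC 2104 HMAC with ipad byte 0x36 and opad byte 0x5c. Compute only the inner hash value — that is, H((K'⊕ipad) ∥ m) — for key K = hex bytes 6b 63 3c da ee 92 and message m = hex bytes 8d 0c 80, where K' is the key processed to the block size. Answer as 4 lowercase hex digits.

043d

Key hex bytes 6b 63 3c da ee 92 is exactly B = 6 bytes: K' = 6b 63 3c da ee 92.
K' ⊕ ipad = 5d 55 0a ec d8 a4.
Inner input = 5d 55 0a ec d8 a4 ∥ 8d 0c 80.
Inner hash: sum = 93+85+10+236+216+164+141+12+128 = 1085 → 04 3d.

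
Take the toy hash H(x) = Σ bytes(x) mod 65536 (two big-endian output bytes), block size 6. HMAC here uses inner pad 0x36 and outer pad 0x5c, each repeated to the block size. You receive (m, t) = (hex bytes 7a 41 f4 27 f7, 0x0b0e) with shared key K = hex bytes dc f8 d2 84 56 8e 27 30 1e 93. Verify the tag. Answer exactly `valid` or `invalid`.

invalid

Key hex bytes dc f8 d2 84 56 8e 27 30 1e 93 is 10 bytes > B = 6, so hash it first: H(key) = 05 16, then zero-pad to 6 bytes: K' = 05 16 00 00 00 00.
K' ⊕ ipad = 33 20 36 36 36 36; K' ⊕ opad = 59 4a 5c 5c 5c 5c.
Inner hash: sum = 51+32+54+54+54+54+122+65+244+39+247 = 1016 → 03 f8.
Outer hash (recomputed tag): sum = 89+74+92+92+92+92+3+248 = 782 → 03 0e.
Recomputed tag = 030e; claimed = 0b0e → mismatch.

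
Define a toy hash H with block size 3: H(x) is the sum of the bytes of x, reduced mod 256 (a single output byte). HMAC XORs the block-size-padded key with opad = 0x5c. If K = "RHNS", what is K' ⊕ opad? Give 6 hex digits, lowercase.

675c5c

Key "RHNS" = 52 48 4e 53 is 4 bytes > B = 3, so hash it first: H(key) = 3b, then zero-pad to 3 bytes: K' = 3b 00 00.
XOR each byte with 0x5c: 3b⊕5c=67, 00⊕5c=5c, 00⊕5c=5c.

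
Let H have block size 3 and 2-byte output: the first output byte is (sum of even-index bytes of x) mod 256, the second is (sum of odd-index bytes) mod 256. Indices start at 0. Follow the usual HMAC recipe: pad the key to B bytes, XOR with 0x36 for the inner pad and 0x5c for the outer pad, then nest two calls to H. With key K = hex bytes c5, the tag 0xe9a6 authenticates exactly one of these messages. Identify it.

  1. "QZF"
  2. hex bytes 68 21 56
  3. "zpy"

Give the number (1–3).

Key hex bytes c5 is 1 byte ≤ B = 3; zero-pad to 3 bytes: K' = c5 00 00.
K' ⊕ ipad = f3 36 36; K' ⊕ opad = 99 5c 5c.
m1: inner = H(f3 36 36 51 5a 46) = 83 cd; tag = H(99 5c 5c 83 cd) = c2df
m2: inner = H(f3 36 36 68 21 56) = 4a f4; tag = H(99 5c 5c 4a f4) = e9a6 ← matches
m3: inner = H(f3 36 36 7a 70 79) = 99 29; tag = H(99 5c 5c 99 29) = 1ef5

2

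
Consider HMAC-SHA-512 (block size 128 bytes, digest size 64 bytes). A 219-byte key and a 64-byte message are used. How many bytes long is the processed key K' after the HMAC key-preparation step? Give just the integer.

Key is 219 > 128 bytes, so it is hashed to 64 bytes then zero-padded to 128: |K'| = 128.

128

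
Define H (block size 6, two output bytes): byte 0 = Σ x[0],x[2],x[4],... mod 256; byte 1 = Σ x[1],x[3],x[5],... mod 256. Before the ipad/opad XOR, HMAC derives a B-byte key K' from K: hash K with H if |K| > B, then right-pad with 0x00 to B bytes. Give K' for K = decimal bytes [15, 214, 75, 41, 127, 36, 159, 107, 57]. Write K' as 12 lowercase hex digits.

|K| = 9 > B = 6, so first hash the key.
H(K): even-index sum = 433 mod 256 = 177; odd-index sum = 398 mod 256 = 142 → b1 8e.
Zero-pad H(K) = b1 8e to 6 bytes: K' = b1 8e 00 00 00 00.

b18e00000000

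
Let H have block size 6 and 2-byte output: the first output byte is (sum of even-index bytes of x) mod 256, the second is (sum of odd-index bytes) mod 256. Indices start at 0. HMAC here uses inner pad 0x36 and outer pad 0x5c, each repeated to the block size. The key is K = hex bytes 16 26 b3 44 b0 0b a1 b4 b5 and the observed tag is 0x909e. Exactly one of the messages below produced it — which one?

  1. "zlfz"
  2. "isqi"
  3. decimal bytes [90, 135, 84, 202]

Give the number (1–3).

Key hex bytes 16 26 b3 44 b0 0b a1 b4 b5 is 9 bytes > B = 6, so hash it first: H(key) = cf 29, then zero-pad to 6 bytes: K' = cf 29 00 00 00 00.
K' ⊕ ipad = f9 1f 36 36 36 36; K' ⊕ opad = 93 75 5c 5c 5c 5c.
m1: inner = H(f9 1f 36 36 36 36 7a 6c 66 7a) = 45 71; tag = H(93 75 5c 5c 5c 5c 45 71) = 909e ← matches
m2: inner = H(f9 1f 36 36 36 36 69 73 71 69) = 3f 67; tag = H(93 75 5c 5c 5c 5c 3f 67) = 8a94
m3: inner = H(f9 1f 36 36 36 36 5a 87 54 ca) = 13 dc; tag = H(93 75 5c 5c 5c 5c 13 dc) = 5e09

1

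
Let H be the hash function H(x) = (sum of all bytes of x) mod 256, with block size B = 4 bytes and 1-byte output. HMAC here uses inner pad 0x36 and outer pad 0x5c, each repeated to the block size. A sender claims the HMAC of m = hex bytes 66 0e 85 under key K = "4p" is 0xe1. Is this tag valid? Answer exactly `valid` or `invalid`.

invalid

Key "4p" = 34 70 is 2 bytes ≤ B = 4; zero-pad to 4 bytes: K' = 34 70 00 00.
K' ⊕ ipad = 02 46 36 36; K' ⊕ opad = 68 2c 5c 5c.
Inner hash: sum = 2+70+54+54+102+14+133 = 429; mod 256 = 173 → ad.
Outer hash (recomputed tag): sum = 104+44+92+92+173 = 505; mod 256 = 249 → f9.
Recomputed tag = f9; claimed = e1 → mismatch.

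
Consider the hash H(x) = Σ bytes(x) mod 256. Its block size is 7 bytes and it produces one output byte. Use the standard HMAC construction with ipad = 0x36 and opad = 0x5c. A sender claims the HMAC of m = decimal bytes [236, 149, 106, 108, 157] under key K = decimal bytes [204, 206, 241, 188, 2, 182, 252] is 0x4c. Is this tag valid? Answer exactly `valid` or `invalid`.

Key decimal bytes [204, 206, 241, 188, 2, 182, 252] = cc ce f1 bc 02 b6 fc is exactly B = 7 bytes: K' = cc ce f1 bc 02 b6 fc.
K' ⊕ ipad = fa f8 c7 8a 34 80 ca; K' ⊕ opad = 90 92 ad e0 5e ea a0.
Inner hash: sum = 250+248+199+138+52+128+202+236+149+106+108+157 = 1973; mod 256 = 181 → b5.
Outer hash (recomputed tag): sum = 144+146+173+224+94+234+160+181 = 1356; mod 256 = 76 → 4c.
Recomputed tag = 4c; claimed = 4c → match.

valid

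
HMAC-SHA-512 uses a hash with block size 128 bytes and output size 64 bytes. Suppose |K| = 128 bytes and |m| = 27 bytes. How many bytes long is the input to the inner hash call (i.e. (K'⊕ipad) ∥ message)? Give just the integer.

155

Key is 128 ≤ 128 bytes, zero-padded: |K'| = 128.
Inner input = (K'⊕ipad) ∥ m → 128 + 27 = 155 bytes.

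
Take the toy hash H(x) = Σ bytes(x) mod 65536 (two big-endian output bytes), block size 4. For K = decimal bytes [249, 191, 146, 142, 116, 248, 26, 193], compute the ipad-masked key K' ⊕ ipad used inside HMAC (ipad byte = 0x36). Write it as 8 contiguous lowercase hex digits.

33293636

Key decimal bytes [249, 191, 146, 142, 116, 248, 26, 193] = f9 bf 92 8e 74 f8 1a c1 is 8 bytes > B = 4, so hash it first: H(key) = 05 1f, then zero-pad to 4 bytes: K' = 05 1f 00 00.
XOR each byte with 0x36: 05⊕36=33, 1f⊕36=29, 00⊕36=36, 00⊕36=36.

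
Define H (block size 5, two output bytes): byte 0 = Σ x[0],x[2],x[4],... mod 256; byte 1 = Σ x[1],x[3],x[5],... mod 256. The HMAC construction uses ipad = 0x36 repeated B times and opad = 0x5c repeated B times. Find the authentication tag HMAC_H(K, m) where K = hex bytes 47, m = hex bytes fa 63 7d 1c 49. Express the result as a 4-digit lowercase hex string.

ff14

Key hex bytes 47 is 1 byte ≤ B = 5; zero-pad to 5 bytes: K' = 47 00 00 00 00.
K' ⊕ ipad = 71 36 36 36 36.  K' ⊕ opad = 1b 5c 5c 5c 5c.
Inner input = (K'⊕ipad) ∥ m = 71 36 36 36 36 ∥ fa 63 7d 1c 49.
Inner hash: even-index sum = 348 mod 256 = 92; odd-index sum = 556 mod 256 = 44 → 5c 2c.
Outer input = (K'⊕opad) ∥ inner = 1b 5c 5c 5c 5c ∥ 5c 2c.
Outer hash (tag): even-index sum = 255 mod 256 = 255; odd-index sum = 276 mod 256 = 20 → ff 14.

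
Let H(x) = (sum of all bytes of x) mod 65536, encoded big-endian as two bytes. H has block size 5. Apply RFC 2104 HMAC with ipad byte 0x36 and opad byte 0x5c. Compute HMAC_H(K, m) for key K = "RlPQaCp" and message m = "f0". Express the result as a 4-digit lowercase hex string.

0253

Key "RlPQaCp" = 52 6c 50 51 61 43 70 is 7 bytes > B = 5, so hash it first: H(key) = 02 73, then zero-pad to 5 bytes: K' = 02 73 00 00 00.
K' ⊕ ipad = 34 45 36 36 36.  K' ⊕ opad = 5e 2f 5c 5c 5c.
Inner input = (K'⊕ipad) ∥ m = 34 45 36 36 36 ∥ 66 30.
Inner hash: sum = 52+69+54+54+54+102+48 = 433 → 01 b1.
Outer input = (K'⊕opad) ∥ inner = 5e 2f 5c 5c 5c ∥ 01 b1.
Outer hash (tag): sum = 94+47+92+92+92+1+177 = 595 → 02 53.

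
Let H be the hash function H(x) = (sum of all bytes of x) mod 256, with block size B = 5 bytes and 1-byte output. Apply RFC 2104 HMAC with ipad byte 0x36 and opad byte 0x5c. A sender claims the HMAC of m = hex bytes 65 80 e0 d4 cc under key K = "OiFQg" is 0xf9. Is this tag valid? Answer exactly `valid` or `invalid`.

Key "OiFQg" = 4f 69 46 51 67 is exactly B = 5 bytes: K' = 4f 69 46 51 67.
K' ⊕ ipad = 79 5f 70 67 51; K' ⊕ opad = 13 35 1a 0d 3b.
Inner hash: sum = 121+95+112+103+81+101+128+224+212+204 = 1381; mod 256 = 101 → 65.
Outer hash (recomputed tag): sum = 19+53+26+13+59+101 = 271; mod 256 = 15 → 0f.
Recomputed tag = 0f; claimed = f9 → mismatch.

invalid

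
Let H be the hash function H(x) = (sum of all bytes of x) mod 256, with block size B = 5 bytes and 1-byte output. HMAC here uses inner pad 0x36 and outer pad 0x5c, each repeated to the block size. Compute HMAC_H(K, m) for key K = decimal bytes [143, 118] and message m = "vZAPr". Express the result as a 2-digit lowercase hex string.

7f

Key decimal bytes [143, 118] = 8f 76 is 2 bytes ≤ B = 5; zero-pad to 5 bytes: K' = 8f 76 00 00 00.
K' ⊕ ipad = b9 40 36 36 36.  K' ⊕ opad = d3 2a 5c 5c 5c.
Inner input = (K'⊕ipad) ∥ m = b9 40 36 36 36 ∥ 76 5a 41 50 72.
Inner hash: sum = 185+64+54+54+54+118+90+65+80+114 = 878; mod 256 = 110 → 6e.
Outer input = (K'⊕opad) ∥ inner = d3 2a 5c 5c 5c ∥ 6e.
Outer hash (tag): sum = 211+42+92+92+92+110 = 639; mod 256 = 127 → 7f.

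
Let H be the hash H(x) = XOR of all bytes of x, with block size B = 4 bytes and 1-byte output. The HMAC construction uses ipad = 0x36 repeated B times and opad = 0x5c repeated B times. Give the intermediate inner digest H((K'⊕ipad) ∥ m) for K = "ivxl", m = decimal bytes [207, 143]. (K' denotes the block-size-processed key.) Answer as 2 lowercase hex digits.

Key "ivxl" = 69 76 78 6c is exactly B = 4 bytes: K' = 69 76 78 6c.
K' ⊕ ipad = 5f 40 4e 5a.
Inner input = 5f 40 4e 5a ∥ cf 8f.
Inner hash: XOR 5f⊕40⊕4e⊕5a⊕cf⊕8f = 4b.

4b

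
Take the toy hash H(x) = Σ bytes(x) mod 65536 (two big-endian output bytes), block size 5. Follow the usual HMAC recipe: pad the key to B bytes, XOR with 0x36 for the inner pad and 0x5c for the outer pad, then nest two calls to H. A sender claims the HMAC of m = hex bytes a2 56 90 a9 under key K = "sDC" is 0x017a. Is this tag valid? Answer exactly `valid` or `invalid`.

Key "sDC" = 73 44 43 is 3 bytes ≤ B = 5; zero-pad to 5 bytes: K' = 73 44 43 00 00.
K' ⊕ ipad = 45 72 75 36 36; K' ⊕ opad = 2f 18 1f 5c 5c.
Inner hash: sum = 69+114+117+54+54+162+86+144+169 = 969 → 03 c9.
Outer hash (recomputed tag): sum = 47+24+31+92+92+3+201 = 490 → 01 ea.
Recomputed tag = 01ea; claimed = 017a → mismatch.

invalid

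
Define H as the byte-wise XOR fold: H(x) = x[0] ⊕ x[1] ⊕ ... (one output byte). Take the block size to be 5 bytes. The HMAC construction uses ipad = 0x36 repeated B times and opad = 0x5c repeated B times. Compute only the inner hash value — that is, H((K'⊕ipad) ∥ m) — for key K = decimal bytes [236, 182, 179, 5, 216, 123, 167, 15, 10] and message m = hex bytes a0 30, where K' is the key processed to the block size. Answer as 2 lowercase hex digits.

Key decimal bytes [236, 182, 179, 5, 216, 123, 167, 15, 10] = ec b6 b3 05 d8 7b a7 0f 0a is 9 bytes > B = 5, so hash it first: H(key) = ed, then zero-pad to 5 bytes: K' = ed 00 00 00 00.
K' ⊕ ipad = db 36 36 36 36.
Inner input = db 36 36 36 36 ∥ a0 30.
Inner hash: XOR db⊕36⊕36⊕36⊕36⊕a0⊕30 = 4b.

4b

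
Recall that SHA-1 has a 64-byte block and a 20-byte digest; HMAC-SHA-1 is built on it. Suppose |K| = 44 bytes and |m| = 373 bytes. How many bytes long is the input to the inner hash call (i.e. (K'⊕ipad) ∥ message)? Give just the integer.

Key is 44 ≤ 64 bytes, zero-padded: |K'| = 64.
Inner input = (K'⊕ipad) ∥ m → 64 + 373 = 437 bytes.

437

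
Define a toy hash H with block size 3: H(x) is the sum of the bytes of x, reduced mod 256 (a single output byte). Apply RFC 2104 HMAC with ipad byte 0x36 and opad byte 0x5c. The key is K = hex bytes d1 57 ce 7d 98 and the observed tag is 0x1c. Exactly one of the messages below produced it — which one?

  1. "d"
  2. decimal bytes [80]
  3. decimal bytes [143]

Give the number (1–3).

Key hex bytes d1 57 ce 7d 98 is 5 bytes > B = 3, so hash it first: H(key) = 0b, then zero-pad to 3 bytes: K' = 0b 00 00.
K' ⊕ ipad = 3d 36 36; K' ⊕ opad = 57 5c 5c.
m1: inner = H(3d 36 36 64) = 0d; tag = H(57 5c 5c 0d) = 1c ← matches
m2: inner = H(3d 36 36 50) = f9; tag = H(57 5c 5c f9) = 08
m3: inner = H(3d 36 36 8f) = 38; tag = H(57 5c 5c 38) = 47

1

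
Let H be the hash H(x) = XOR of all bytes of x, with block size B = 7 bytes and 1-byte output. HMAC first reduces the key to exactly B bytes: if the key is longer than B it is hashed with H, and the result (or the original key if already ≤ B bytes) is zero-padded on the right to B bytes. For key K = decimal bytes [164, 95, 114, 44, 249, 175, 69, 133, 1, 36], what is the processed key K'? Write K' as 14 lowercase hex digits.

16000000000000

|K| = 10 > B = 7, so first hash the key.
H(K): XOR a4⊕5f⊕72⊕2c⊕f9⊕af⊕45⊕85⊕01⊕24 = 16.
Zero-pad H(K) = 16 to 7 bytes: K' = 16 00 00 00 00 00 00.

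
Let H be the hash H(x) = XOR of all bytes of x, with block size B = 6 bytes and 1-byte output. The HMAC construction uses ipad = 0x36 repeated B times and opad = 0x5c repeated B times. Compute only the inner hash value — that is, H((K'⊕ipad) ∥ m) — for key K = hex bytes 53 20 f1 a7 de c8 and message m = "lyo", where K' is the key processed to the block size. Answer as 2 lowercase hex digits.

Key hex bytes 53 20 f1 a7 de c8 is exactly B = 6 bytes: K' = 53 20 f1 a7 de c8.
K' ⊕ ipad = 65 16 c7 91 e8 fe.
Inner input = 65 16 c7 91 e8 fe ∥ 6c 79 6f.
Inner hash: XOR 65⊕16⊕c7⊕91⊕e8⊕fe⊕6c⊕79⊕6f = 49.

49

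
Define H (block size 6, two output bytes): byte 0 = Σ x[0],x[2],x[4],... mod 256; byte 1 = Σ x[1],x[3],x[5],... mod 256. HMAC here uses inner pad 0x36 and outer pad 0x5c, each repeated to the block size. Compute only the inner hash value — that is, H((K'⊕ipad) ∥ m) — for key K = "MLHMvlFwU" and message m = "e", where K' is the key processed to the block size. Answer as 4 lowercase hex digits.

Key "MLHMvlFwU" = 4d 4c 48 4d 76 6c 46 77 55 is 9 bytes > B = 6, so hash it first: H(key) = a6 7c, then zero-pad to 6 bytes: K' = a6 7c 00 00 00 00.
K' ⊕ ipad = 90 4a 36 36 36 36.
Inner input = 90 4a 36 36 36 36 ∥ 65.
Inner hash: even-index sum = 353 mod 256 = 97; odd-index sum = 182 mod 256 = 182 → 61 b6.

61b6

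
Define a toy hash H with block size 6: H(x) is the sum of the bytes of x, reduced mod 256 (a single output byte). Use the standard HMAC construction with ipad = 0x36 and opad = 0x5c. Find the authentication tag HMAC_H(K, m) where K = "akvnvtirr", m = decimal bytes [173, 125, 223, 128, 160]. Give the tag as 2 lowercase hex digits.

8f

Key "akvnvtirr" = 61 6b 76 6e 76 74 69 72 72 is 9 bytes > B = 6, so hash it first: H(key) = e7, then zero-pad to 6 bytes: K' = e7 00 00 00 00 00.
K' ⊕ ipad = d1 36 36 36 36 36.  K' ⊕ opad = bb 5c 5c 5c 5c 5c.
Inner input = (K'⊕ipad) ∥ m = d1 36 36 36 36 36 ∥ ad 7d df 80 a0.
Inner hash: sum = 209+54+54+54+54+54+173+125+223+128+160 = 1288; mod 256 = 8 → 08.
Outer input = (K'⊕opad) ∥ inner = bb 5c 5c 5c 5c 5c ∥ 08.
Outer hash (tag): sum = 187+92+92+92+92+92+8 = 655; mod 256 = 143 → 8f.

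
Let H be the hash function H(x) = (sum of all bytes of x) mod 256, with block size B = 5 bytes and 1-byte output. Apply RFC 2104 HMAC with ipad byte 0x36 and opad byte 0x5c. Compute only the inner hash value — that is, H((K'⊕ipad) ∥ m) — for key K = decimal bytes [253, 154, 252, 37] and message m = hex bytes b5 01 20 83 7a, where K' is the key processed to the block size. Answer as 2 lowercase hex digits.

5d

Key decimal bytes [253, 154, 252, 37] = fd 9a fc 25 is 4 bytes ≤ B = 5; zero-pad to 5 bytes: K' = fd 9a fc 25 00.
K' ⊕ ipad = cb ac ca 13 36.
Inner input = cb ac ca 13 36 ∥ b5 01 20 83 7a.
Inner hash: sum = 203+172+202+19+54+181+1+32+131+122 = 1117; mod 256 = 93 → 5d.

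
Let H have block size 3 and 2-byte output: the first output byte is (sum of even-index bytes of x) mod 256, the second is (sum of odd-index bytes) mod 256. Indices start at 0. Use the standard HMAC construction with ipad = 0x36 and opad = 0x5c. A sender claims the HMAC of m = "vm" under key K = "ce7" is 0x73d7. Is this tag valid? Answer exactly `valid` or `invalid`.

invalid

Key "ce7" = 63 65 37 is exactly B = 3 bytes: K' = 63 65 37.
K' ⊕ ipad = 55 53 01; K' ⊕ opad = 3f 39 6b.
Inner hash: even-index sum = 195 mod 256 = 195; odd-index sum = 201 mod 256 = 201 → c3 c9.
Outer hash (recomputed tag): even-index sum = 371 mod 256 = 115; odd-index sum = 252 mod 256 = 252 → 73 fc.
Recomputed tag = 73fc; claimed = 73d7 → mismatch.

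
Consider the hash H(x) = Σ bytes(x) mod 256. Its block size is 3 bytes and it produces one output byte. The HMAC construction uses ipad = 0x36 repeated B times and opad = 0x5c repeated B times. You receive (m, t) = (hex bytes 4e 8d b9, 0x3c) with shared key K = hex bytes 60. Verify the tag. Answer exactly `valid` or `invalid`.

invalid

Key hex bytes 60 is 1 byte ≤ B = 3; zero-pad to 3 bytes: K' = 60 00 00.
K' ⊕ ipad = 56 36 36; K' ⊕ opad = 3c 5c 5c.
Inner hash: sum = 86+54+54+78+141+185 = 598; mod 256 = 86 → 56.
Outer hash (recomputed tag): sum = 60+92+92+86 = 330; mod 256 = 74 → 4a.
Recomputed tag = 4a; claimed = 3c → mismatch.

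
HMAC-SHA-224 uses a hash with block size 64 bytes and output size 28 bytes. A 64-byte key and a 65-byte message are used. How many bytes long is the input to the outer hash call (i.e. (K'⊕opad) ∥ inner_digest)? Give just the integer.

92

Key is 64 ≤ 64 bytes, zero-padded: |K'| = 64.
Outer input = (K'⊕opad) ∥ H(inner) → 64 + 28 = 92 bytes.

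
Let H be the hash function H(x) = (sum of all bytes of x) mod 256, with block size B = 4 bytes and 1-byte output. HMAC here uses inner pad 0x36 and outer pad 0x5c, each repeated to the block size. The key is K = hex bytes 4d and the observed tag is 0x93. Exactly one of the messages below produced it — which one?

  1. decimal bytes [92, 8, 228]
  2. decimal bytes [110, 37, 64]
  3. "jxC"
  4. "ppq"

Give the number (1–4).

4

Key hex bytes 4d is 1 byte ≤ B = 4; zero-pad to 4 bytes: K' = 4d 00 00 00.
K' ⊕ ipad = 7b 36 36 36; K' ⊕ opad = 11 5c 5c 5c.
m1: inner = H(7b 36 36 36 5c 08 e4) = 65; tag = H(11 5c 5c 5c 65) = 8a
m2: inner = H(7b 36 36 36 6e 25 40) = f0; tag = H(11 5c 5c 5c f0) = 15
m3: inner = H(7b 36 36 36 6a 78 43) = 42; tag = H(11 5c 5c 5c 42) = 67
m4: inner = H(7b 36 36 36 70 70 71) = 6e; tag = H(11 5c 5c 5c 6e) = 93 ← matches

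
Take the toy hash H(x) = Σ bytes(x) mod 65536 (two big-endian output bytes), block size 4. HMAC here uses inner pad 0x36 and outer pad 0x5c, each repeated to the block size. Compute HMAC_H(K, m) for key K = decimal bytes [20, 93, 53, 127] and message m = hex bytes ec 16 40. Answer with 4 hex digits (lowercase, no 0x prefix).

00f2

Key decimal bytes [20, 93, 53, 127] = 14 5d 35 7f is exactly B = 4 bytes: K' = 14 5d 35 7f.
K' ⊕ ipad = 22 6b 03 49.  K' ⊕ opad = 48 01 69 23.
Inner input = (K'⊕ipad) ∥ m = 22 6b 03 49 ∥ ec 16 40.
Inner hash: sum = 34+107+3+73+236+22+64 = 539 → 02 1b.
Outer input = (K'⊕opad) ∥ inner = 48 01 69 23 ∥ 02 1b.
Outer hash (tag): sum = 72+1+105+35+2+27 = 242 → 00 f2.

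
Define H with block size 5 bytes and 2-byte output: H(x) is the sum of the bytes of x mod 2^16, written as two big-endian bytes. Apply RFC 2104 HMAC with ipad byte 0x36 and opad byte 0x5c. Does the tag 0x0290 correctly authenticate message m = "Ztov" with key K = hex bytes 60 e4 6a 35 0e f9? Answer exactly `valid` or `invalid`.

Key hex bytes 60 e4 6a 35 0e f9 is 6 bytes > B = 5, so hash it first: H(key) = 02 ea, then zero-pad to 5 bytes: K' = 02 ea 00 00 00.
K' ⊕ ipad = 34 dc 36 36 36; K' ⊕ opad = 5e b6 5c 5c 5c.
Inner hash: sum = 52+220+54+54+54+90+116+111+118 = 869 → 03 65.
Outer hash (recomputed tag): sum = 94+182+92+92+92+3+101 = 656 → 02 90.
Recomputed tag = 0290; claimed = 0290 → match.

valid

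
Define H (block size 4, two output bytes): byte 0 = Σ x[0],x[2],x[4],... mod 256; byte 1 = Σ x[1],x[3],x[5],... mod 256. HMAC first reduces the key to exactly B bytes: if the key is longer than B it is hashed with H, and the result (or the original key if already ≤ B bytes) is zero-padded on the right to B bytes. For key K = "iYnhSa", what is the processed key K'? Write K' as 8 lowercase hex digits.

|K| = 6 > B = 4, so first hash the key.
H(K): even-index sum = 298 mod 256 = 42; odd-index sum = 290 mod 256 = 34 → 2a 22.
Zero-pad H(K) = 2a 22 to 4 bytes: K' = 2a 22 00 00.

2a220000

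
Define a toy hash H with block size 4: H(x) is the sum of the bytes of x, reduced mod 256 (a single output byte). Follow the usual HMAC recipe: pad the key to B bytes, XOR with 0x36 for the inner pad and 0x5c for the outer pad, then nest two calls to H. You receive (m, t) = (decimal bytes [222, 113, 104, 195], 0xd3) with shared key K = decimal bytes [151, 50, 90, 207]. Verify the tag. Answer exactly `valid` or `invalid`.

invalid

Key decimal bytes [151, 50, 90, 207] = 97 32 5a cf is exactly B = 4 bytes: K' = 97 32 5a cf.
K' ⊕ ipad = a1 04 6c f9; K' ⊕ opad = cb 6e 06 93.
Inner hash: sum = 161+4+108+249+222+113+104+195 = 1156; mod 256 = 132 → 84.
Outer hash (recomputed tag): sum = 203+110+6+147+132 = 598; mod 256 = 86 → 56.
Recomputed tag = 56; claimed = d3 → mismatch.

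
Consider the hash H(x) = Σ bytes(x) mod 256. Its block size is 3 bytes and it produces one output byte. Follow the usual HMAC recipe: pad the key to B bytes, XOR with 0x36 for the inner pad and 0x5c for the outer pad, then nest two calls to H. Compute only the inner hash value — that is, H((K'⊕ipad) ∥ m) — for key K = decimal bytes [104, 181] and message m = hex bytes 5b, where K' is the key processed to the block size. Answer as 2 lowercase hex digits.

Key decimal bytes [104, 181] = 68 b5 is 2 bytes ≤ B = 3; zero-pad to 3 bytes: K' = 68 b5 00.
K' ⊕ ipad = 5e 83 36.
Inner input = 5e 83 36 ∥ 5b.
Inner hash: sum = 94+131+54+91 = 370; mod 256 = 114 → 72.

72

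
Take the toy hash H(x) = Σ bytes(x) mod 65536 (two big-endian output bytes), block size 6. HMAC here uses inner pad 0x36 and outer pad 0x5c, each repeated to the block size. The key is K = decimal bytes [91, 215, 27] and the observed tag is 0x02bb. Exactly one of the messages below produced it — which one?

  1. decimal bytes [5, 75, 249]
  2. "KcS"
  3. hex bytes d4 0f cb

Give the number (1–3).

Key decimal bytes [91, 215, 27] = 5b d7 1b is 3 bytes ≤ B = 6; zero-pad to 6 bytes: K' = 5b d7 1b 00 00 00.
K' ⊕ ipad = 6d e1 2d 36 36 36; K' ⊕ opad = 07 8b 47 5c 5c 5c.
m1: inner = H(6d e1 2d 36 36 36 05 4b f9) = 03 66; tag = H(07 8b 47 5c 5c 5c 03 66) = 0256
m2: inner = H(6d e1 2d 36 36 36 4b 63 53) = 03 1e; tag = H(07 8b 47 5c 5c 5c 03 1e) = 020e
m3: inner = H(6d e1 2d 36 36 36 d4 0f cb) = 03 cb; tag = H(07 8b 47 5c 5c 5c 03 cb) = 02bb ← matches

3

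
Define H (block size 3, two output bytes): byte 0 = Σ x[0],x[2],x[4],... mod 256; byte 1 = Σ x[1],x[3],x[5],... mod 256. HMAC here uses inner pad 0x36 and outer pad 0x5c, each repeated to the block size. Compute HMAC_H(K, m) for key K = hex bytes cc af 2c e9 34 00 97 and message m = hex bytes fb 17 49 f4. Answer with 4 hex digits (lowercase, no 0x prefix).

edfa

Key hex bytes cc af 2c e9 34 00 97 is 7 bytes > B = 3, so hash it first: H(key) = c3 98, then zero-pad to 3 bytes: K' = c3 98 00.
K' ⊕ ipad = f5 ae 36.  K' ⊕ opad = 9f c4 5c.
Inner input = (K'⊕ipad) ∥ m = f5 ae 36 ∥ fb 17 49 f4.
Inner hash: even-index sum = 566 mod 256 = 54; odd-index sum = 498 mod 256 = 242 → 36 f2.
Outer input = (K'⊕opad) ∥ inner = 9f c4 5c ∥ 36 f2.
Outer hash (tag): even-index sum = 493 mod 256 = 237; odd-index sum = 250 mod 256 = 250 → ed fa.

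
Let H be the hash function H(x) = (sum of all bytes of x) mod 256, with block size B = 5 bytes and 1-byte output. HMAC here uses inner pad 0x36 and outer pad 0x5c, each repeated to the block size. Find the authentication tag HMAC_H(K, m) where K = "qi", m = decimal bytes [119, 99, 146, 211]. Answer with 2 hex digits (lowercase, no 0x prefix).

Key "qi" = 71 69 is 2 bytes ≤ B = 5; zero-pad to 5 bytes: K' = 71 69 00 00 00.
K' ⊕ ipad = 47 5f 36 36 36.  K' ⊕ opad = 2d 35 5c 5c 5c.
Inner input = (K'⊕ipad) ∥ m = 47 5f 36 36 36 ∥ 77 63 92 d3.
Inner hash: sum = 71+95+54+54+54+119+99+146+211 = 903; mod 256 = 135 → 87.
Outer input = (K'⊕opad) ∥ inner = 2d 35 5c 5c 5c ∥ 87.
Outer hash (tag): sum = 45+53+92+92+92+135 = 509; mod 256 = 253 → fd.

fd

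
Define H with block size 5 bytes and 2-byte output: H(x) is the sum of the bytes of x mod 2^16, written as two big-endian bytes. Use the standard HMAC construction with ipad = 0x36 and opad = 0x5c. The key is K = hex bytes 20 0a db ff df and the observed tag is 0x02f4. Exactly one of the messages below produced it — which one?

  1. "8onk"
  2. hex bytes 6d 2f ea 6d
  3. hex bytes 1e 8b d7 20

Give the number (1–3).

1

Key hex bytes 20 0a db ff df is exactly B = 5 bytes: K' = 20 0a db ff df.
K' ⊕ ipad = 16 3c ed c9 e9; K' ⊕ opad = 7c 56 87 a3 83.
m1: inner = H(16 3c ed c9 e9 38 6f 6e 6b) = 04 71; tag = H(7c 56 87 a3 83 04 71) = 02f4 ← matches
m2: inner = H(16 3c ed c9 e9 6d 2f ea 6d) = 04 e4; tag = H(7c 56 87 a3 83 04 e4) = 0367
m3: inner = H(16 3c ed c9 e9 1e 8b d7 20) = 04 91; tag = H(7c 56 87 a3 83 04 91) = 0314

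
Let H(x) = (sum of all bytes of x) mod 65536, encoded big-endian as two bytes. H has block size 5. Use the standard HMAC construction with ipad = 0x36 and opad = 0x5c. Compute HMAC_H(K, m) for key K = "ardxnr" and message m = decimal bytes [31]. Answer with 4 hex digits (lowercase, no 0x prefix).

Key "ardxnr" = 61 72 64 78 6e 72 is 6 bytes > B = 5, so hash it first: H(key) = 02 8f, then zero-pad to 5 bytes: K' = 02 8f 00 00 00.
K' ⊕ ipad = 34 b9 36 36 36.  K' ⊕ opad = 5e d3 5c 5c 5c.
Inner input = (K'⊕ipad) ∥ m = 34 b9 36 36 36 ∥ 1f.
Inner hash: sum = 52+185+54+54+54+31 = 430 → 01 ae.
Outer input = (K'⊕opad) ∥ inner = 5e d3 5c 5c 5c ∥ 01 ae.
Outer hash (tag): sum = 94+211+92+92+92+1+174 = 756 → 02 f4.

02f4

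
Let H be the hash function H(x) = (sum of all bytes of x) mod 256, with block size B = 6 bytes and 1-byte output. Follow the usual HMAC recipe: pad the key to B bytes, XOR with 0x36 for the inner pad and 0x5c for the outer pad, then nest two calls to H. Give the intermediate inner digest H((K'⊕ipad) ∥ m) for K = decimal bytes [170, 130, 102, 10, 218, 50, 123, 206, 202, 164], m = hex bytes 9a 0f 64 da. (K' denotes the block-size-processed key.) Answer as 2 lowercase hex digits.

5e

Key decimal bytes [170, 130, 102, 10, 218, 50, 123, 206, 202, 164] = aa 82 66 0a da 32 7b ce ca a4 is 10 bytes > B = 6, so hash it first: H(key) = 5f, then zero-pad to 6 bytes: K' = 5f 00 00 00 00 00.
K' ⊕ ipad = 69 36 36 36 36 36.
Inner input = 69 36 36 36 36 36 ∥ 9a 0f 64 da.
Inner hash: sum = 105+54+54+54+54+54+154+15+100+218 = 862; mod 256 = 94 → 5e.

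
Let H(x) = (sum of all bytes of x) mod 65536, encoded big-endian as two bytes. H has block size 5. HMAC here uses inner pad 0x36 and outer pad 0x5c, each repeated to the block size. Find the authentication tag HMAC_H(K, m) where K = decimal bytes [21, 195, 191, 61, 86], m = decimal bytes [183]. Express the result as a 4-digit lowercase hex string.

Key decimal bytes [21, 195, 191, 61, 86] = 15 c3 bf 3d 56 is exactly B = 5 bytes: K' = 15 c3 bf 3d 56.
K' ⊕ ipad = 23 f5 89 0b 60.  K' ⊕ opad = 49 9f e3 61 0a.
Inner input = (K'⊕ipad) ∥ m = 23 f5 89 0b 60 ∥ b7.
Inner hash: sum = 35+245+137+11+96+183 = 707 → 02 c3.
Outer input = (K'⊕opad) ∥ inner = 49 9f e3 61 0a ∥ 02 c3.
Outer hash (tag): sum = 73+159+227+97+10+2+195 = 763 → 02 fb.

02fb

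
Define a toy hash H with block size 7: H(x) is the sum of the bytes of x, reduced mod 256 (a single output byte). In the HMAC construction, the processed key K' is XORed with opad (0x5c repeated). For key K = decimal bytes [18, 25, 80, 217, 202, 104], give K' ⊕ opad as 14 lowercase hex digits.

Key decimal bytes [18, 25, 80, 217, 202, 104] = 12 19 50 d9 ca 68 is 6 bytes ≤ B = 7; zero-pad to 7 bytes: K' = 12 19 50 d9 ca 68 00.
XOR each byte with 0x5c: 12⊕5c=4e, 19⊕5c=45, 50⊕5c=0c, d9⊕5c=85, ca⊕5c=96, 68⊕5c=34, 00⊕5c=5c.

4e450c8596345c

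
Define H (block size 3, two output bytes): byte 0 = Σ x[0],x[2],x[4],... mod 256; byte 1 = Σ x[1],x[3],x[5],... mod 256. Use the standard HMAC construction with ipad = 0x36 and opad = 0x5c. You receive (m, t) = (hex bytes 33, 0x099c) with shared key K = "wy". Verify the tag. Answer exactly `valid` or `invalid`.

valid

Key "wy" = 77 79 is 2 bytes ≤ B = 3; zero-pad to 3 bytes: K' = 77 79 00.
K' ⊕ ipad = 41 4f 36; K' ⊕ opad = 2b 25 5c.
Inner hash: even-index sum = 119 mod 256 = 119; odd-index sum = 130 mod 256 = 130 → 77 82.
Outer hash (recomputed tag): even-index sum = 265 mod 256 = 9; odd-index sum = 156 mod 256 = 156 → 09 9c.
Recomputed tag = 099c; claimed = 099c → match.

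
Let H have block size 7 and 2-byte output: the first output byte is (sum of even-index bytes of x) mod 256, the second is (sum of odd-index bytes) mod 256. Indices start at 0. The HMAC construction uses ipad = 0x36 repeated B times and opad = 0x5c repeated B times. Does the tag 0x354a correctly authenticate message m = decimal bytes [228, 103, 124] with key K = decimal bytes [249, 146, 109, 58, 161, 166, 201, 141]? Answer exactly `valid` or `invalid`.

valid

Key decimal bytes [249, 146, 109, 58, 161, 166, 201, 141] = f9 92 6d 3a a1 a6 c9 8d is 8 bytes > B = 7, so hash it first: H(key) = d0 ff, then zero-pad to 7 bytes: K' = d0 ff 00 00 00 00 00.
K' ⊕ ipad = e6 c9 36 36 36 36 36; K' ⊕ opad = 8c a3 5c 5c 5c 5c 5c.
Inner hash: even-index sum = 495 mod 256 = 239; odd-index sum = 661 mod 256 = 149 → ef 95.
Outer hash (recomputed tag): even-index sum = 565 mod 256 = 53; odd-index sum = 586 mod 256 = 74 → 35 4a.
Recomputed tag = 354a; claimed = 354a → match.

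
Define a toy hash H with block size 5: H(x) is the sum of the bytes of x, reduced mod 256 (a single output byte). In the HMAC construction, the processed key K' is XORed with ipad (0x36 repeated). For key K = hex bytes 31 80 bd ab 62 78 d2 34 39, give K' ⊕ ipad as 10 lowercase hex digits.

Key hex bytes 31 80 bd ab 62 78 d2 34 39 is 9 bytes > B = 5, so hash it first: H(key) = 32, then zero-pad to 5 bytes: K' = 32 00 00 00 00.
XOR each byte with 0x36: 32⊕36=04, 00⊕36=36, 00⊕36=36, 00⊕36=36, 00⊕36=36.

0436363636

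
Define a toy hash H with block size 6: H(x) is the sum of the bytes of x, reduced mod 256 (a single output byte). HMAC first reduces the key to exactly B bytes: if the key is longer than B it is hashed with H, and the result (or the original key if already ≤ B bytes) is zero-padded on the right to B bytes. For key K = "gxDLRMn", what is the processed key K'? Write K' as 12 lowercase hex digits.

7c0000000000

|K| = 7 > B = 6, so first hash the key.
H(K): sum = 103+120+68+76+82+77+110 = 636; mod 256 = 124 → 7c.
Zero-pad H(K) = 7c to 6 bytes: K' = 7c 00 00 00 00 00.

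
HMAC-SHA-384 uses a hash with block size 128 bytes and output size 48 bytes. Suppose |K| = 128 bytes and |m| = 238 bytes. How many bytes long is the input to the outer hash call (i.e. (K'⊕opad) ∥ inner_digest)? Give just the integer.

Key is 128 ≤ 128 bytes, zero-padded: |K'| = 128.
Outer input = (K'⊕opad) ∥ H(inner) → 128 + 48 = 176 bytes.

176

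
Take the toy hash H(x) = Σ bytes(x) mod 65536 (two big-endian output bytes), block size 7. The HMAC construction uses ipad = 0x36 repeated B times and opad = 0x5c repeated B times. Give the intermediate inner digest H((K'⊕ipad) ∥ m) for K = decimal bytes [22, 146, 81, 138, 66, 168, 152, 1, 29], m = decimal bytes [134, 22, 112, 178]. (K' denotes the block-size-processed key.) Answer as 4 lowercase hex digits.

0316

Key decimal bytes [22, 146, 81, 138, 66, 168, 152, 1, 29] = 16 92 51 8a 42 a8 98 01 1d is 9 bytes > B = 7, so hash it first: H(key) = 03 23, then zero-pad to 7 bytes: K' = 03 23 00 00 00 00 00.
K' ⊕ ipad = 35 15 36 36 36 36 36.
Inner input = 35 15 36 36 36 36 36 ∥ 86 16 70 b2.
Inner hash: sum = 53+21+54+54+54+54+54+134+22+112+178 = 790 → 03 16.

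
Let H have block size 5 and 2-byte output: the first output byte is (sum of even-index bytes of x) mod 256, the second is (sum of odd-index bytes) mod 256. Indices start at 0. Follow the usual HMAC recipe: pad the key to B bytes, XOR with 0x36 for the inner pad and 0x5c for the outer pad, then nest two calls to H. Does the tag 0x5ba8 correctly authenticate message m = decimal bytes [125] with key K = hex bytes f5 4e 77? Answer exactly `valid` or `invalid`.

valid

Key hex bytes f5 4e 77 is 3 bytes ≤ B = 5; zero-pad to 5 bytes: K' = f5 4e 77 00 00.
K' ⊕ ipad = c3 78 41 36 36; K' ⊕ opad = a9 12 2b 5c 5c.
Inner hash: even-index sum = 314 mod 256 = 58; odd-index sum = 299 mod 256 = 43 → 3a 2b.
Outer hash (recomputed tag): even-index sum = 347 mod 256 = 91; odd-index sum = 168 mod 256 = 168 → 5b a8.
Recomputed tag = 5ba8; claimed = 5ba8 → match.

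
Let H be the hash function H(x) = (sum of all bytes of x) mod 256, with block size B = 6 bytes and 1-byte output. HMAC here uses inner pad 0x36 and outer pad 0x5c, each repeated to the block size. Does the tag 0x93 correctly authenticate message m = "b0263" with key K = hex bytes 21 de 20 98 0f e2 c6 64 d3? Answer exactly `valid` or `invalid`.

Key hex bytes 21 de 20 98 0f e2 c6 64 d3 is 9 bytes > B = 6, so hash it first: H(key) = a5, then zero-pad to 6 bytes: K' = a5 00 00 00 00 00.
K' ⊕ ipad = 93 36 36 36 36 36; K' ⊕ opad = f9 5c 5c 5c 5c 5c.
Inner hash: sum = 147+54+54+54+54+54+98+48+50+54+51 = 718; mod 256 = 206 → ce.
Outer hash (recomputed tag): sum = 249+92+92+92+92+92+206 = 915; mod 256 = 147 → 93.
Recomputed tag = 93; claimed = 93 → match.

valid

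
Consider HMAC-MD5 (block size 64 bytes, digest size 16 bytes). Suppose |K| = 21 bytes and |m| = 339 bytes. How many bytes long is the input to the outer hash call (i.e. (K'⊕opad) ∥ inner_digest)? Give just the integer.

Key is 21 ≤ 64 bytes, zero-padded: |K'| = 64.
Outer input = (K'⊕opad) ∥ H(inner) → 64 + 16 = 80 bytes.

80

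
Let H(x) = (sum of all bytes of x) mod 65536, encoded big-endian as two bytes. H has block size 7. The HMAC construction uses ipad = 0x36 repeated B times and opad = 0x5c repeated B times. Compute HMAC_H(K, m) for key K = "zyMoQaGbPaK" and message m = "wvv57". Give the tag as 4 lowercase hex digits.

02c0

Key "zyMoQaGbPaK" = 7a 79 4d 6f 51 61 47 62 50 61 4b is 11 bytes > B = 7, so hash it first: H(key) = 04 06, then zero-pad to 7 bytes: K' = 04 06 00 00 00 00 00.
K' ⊕ ipad = 32 30 36 36 36 36 36.  K' ⊕ opad = 58 5a 5c 5c 5c 5c 5c.
Inner input = (K'⊕ipad) ∥ m = 32 30 36 36 36 36 36 ∥ 77 76 76 35 37.
Inner hash: sum = 50+48+54+54+54+54+54+119+118+118+53+55 = 831 → 03 3f.
Outer input = (K'⊕opad) ∥ inner = 58 5a 5c 5c 5c 5c 5c ∥ 03 3f.
Outer hash (tag): sum = 88+90+92+92+92+92+92+3+63 = 704 → 02 c0.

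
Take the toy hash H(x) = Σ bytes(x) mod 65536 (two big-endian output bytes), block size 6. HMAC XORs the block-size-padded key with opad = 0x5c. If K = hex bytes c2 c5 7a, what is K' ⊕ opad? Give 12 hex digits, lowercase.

Key hex bytes c2 c5 7a is 3 bytes ≤ B = 6; zero-pad to 6 bytes: K' = c2 c5 7a 00 00 00.
XOR each byte with 0x5c: c2⊕5c=9e, c5⊕5c=99, 7a⊕5c=26, 00⊕5c=5c, 00⊕5c=5c, 00⊕5c=5c.

9e99265c5c5c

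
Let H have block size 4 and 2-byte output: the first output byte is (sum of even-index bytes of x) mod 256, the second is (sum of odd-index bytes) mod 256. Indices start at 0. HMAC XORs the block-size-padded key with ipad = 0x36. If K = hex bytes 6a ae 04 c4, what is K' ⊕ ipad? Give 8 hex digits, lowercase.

Key hex bytes 6a ae 04 c4 is exactly B = 4 bytes: K' = 6a ae 04 c4.
XOR each byte with 0x36: 6a⊕36=5c, ae⊕36=98, 04⊕36=32, c4⊕36=f2.

5c9832f2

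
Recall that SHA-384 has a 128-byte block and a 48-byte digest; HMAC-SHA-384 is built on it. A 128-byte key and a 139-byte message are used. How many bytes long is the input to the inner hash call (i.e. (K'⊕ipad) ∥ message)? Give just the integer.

267

Key is 128 ≤ 128 bytes, zero-padded: |K'| = 128.
Inner input = (K'⊕ipad) ∥ m → 128 + 139 = 267 bytes.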